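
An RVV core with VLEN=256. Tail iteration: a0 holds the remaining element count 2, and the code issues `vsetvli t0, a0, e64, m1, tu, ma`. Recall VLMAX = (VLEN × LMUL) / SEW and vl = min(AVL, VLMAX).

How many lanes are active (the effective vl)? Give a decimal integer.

vl = 2

VLMAX = VLEN×LMUL/SEW = 256×1/64 = 4
AVL=2 ≤ VLMAX=4, so vl = 2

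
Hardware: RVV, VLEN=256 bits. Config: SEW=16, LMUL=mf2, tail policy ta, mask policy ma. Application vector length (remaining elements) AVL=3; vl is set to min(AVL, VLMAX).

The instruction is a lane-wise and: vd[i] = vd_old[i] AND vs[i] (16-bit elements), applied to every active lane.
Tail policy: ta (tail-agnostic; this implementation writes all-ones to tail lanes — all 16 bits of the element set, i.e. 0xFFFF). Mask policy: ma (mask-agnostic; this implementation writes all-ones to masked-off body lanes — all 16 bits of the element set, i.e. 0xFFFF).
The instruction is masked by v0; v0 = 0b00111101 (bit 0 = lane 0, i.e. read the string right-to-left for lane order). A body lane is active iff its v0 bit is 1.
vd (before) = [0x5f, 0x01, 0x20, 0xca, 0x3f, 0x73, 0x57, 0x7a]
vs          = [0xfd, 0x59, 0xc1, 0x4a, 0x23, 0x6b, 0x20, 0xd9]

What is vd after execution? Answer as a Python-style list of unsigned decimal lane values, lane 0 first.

VLMAX = (256 × 1/2) / 16 = 8 lanes
vl ← min(3, 8) = 3
[0] and(0x5f,0xfd) = 0x5d
[1] mask-off/ones = 0xffff
[2] and(0x20,0xc1) = 0x00
[3] tail/ones = 0xffff
[4] tail/ones = 0xffff
[5] tail/ones = 0xffff
[6] tail/ones = 0xffff
[7] tail/ones = 0xffff

vd = [93, 65535, 0, 65535, 65535, 65535, 65535, 65535]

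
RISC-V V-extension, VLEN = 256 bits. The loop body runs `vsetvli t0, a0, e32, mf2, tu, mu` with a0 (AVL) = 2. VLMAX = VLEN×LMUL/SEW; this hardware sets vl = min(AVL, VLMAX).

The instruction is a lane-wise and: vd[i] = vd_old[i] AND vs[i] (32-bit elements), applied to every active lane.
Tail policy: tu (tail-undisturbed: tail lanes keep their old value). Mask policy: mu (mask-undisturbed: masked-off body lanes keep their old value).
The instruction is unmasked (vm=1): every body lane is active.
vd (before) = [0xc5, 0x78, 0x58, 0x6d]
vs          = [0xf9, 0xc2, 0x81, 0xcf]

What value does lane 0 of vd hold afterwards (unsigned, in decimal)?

VLMAX = (256 × 1/2) / 32 = 4 lanes
vl = min(AVL, VLMAX) = min(2, 4) = 2
vd[0] and(0xc5,0xf9) -> 0xc1
vd[1] and(0x78,0xc2) -> 0x40
vd[2] tail/keep -> 0x58
vd[3] tail/keep -> 0x6d

vd[0] = 193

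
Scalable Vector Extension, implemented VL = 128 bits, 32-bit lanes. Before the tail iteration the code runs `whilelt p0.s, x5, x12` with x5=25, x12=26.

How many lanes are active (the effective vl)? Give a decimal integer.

vl = 1

lane count: 128 div 32 = 4
active while 25+j < 26, i.e. j ∈ [0,1) capped at 4 ⇒ 1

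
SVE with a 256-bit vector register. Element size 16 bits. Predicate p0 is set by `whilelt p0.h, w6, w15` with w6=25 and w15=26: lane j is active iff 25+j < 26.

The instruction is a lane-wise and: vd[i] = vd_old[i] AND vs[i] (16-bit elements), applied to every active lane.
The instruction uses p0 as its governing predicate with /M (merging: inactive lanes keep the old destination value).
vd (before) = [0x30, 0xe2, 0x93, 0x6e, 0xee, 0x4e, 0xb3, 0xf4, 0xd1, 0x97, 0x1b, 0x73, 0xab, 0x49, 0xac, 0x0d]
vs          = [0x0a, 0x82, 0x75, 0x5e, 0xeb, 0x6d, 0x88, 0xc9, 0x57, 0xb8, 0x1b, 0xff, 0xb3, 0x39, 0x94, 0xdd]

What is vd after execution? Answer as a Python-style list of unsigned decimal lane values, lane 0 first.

register lanes = 256/16 = 16
whilelt: lane j active iff 25+j < 26 → j < 1 → 1 active
  i=0: and(0x30,0x0a) → 0
  i=1: tail/keep → 226
  i=2: tail/keep → 147
  i=3: tail/keep → 110
  i=4: tail/keep → 238
  i=5: tail/keep → 78
  i=6: tail/keep → 179
  i=7: tail/keep → 244
  i=8: tail/keep → 209
  i=9: tail/keep → 151
  i=10: tail/keep → 27
  i=11: tail/keep → 115
  i=12: tail/keep → 171
  i=13: tail/keep → 73
  i=14: tail/keep → 172
  i=15: tail/keep → 13

vd = [0, 226, 147, 110, 238, 78, 179, 244, 209, 151, 27, 115, 171, 73, 172, 13]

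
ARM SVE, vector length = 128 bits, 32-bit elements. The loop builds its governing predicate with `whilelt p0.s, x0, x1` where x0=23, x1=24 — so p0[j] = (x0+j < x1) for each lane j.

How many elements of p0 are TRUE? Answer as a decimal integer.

vl = 1

lane count: 128 div 32 = 4
whilelt: lane j active iff 23+j < 24 → j < 1 → 1 active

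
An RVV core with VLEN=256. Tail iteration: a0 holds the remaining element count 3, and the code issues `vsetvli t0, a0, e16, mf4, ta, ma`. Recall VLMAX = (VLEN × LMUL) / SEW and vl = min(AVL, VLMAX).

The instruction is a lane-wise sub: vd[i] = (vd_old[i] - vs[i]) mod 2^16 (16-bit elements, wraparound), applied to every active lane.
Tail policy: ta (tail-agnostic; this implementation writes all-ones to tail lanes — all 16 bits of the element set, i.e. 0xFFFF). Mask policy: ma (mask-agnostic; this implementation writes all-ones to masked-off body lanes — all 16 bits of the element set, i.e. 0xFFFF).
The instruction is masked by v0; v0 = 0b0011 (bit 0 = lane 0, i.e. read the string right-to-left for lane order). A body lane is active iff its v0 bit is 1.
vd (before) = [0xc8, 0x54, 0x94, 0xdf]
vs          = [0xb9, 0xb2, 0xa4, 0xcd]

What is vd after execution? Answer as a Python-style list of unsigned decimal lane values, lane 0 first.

VLMAX = (256 × 1/4) / 16 = 4 lanes
vl ← min(3, 4) = 3
[0] sub(0xc8,0xb9) = 0x0f
[1] sub(0x54,0xb2) = 0xffa2
[2] mask-off/ones = 0xffff
[3] tail/ones = 0xffff

vd = [15, 65442, 65535, 65535]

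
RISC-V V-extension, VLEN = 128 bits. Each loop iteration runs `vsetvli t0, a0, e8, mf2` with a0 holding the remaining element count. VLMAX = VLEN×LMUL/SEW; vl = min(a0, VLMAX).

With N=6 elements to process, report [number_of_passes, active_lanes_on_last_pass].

[iterations, last_vl] = [1, 6]

VLMAX = VLEN×LMUL/SEW = 128×1/2/8 = 8
6 elements at 8/iter → 1 passes, remainder 6 on the last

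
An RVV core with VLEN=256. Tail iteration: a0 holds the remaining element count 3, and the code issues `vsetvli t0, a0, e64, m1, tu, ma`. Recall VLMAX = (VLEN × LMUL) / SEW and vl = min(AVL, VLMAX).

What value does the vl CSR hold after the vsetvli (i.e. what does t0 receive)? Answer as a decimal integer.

lanes per group: 256·1/64 = 4
vl = min(AVL, VLMAX) = min(3, 4) = 3

vl = 3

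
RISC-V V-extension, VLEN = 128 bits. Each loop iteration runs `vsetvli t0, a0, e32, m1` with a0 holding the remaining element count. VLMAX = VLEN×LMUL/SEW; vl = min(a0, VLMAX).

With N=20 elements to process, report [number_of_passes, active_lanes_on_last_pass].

VLMAX = (128 × 1) / 32 = 4 lanes
N=20: ⌈20/4⌉ = 5 iters; last vl = 20 − 4×4 = 4

[iterations, last_vl] = [5, 4]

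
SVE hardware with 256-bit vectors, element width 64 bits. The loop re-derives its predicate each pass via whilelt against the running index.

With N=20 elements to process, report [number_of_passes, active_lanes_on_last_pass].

[iterations, last_vl] = [5, 4]

256-bit reg / 64-bit elem → 4 lanes
N=20: ⌈20/4⌉ = 5 iters; last vl = 20 − 4×4 = 4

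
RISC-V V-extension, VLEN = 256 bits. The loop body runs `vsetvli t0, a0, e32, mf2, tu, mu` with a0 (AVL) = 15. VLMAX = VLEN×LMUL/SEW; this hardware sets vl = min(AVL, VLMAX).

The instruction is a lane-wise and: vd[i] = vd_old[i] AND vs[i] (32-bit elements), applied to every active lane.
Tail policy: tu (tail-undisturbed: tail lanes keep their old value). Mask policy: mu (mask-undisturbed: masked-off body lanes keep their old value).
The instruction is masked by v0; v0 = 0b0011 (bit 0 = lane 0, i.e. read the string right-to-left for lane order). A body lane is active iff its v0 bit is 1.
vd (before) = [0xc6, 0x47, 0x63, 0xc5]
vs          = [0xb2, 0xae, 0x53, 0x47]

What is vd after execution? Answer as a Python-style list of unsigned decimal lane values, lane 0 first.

vd = [130, 6, 99, 197]

lanes per group: 256·1/2/32 = 4
AVL=15 > VLMAX=4, so vl = 4
vd[0] and(0xc6,0xb2) -> 0x82
vd[1] and(0x47,0xae) -> 0x06
vd[2] mask-off/keep -> 0x63
vd[3] mask-off/keep -> 0xc5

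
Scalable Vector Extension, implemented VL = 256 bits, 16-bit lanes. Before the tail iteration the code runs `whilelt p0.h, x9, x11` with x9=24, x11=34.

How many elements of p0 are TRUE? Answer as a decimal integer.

vl = 10

lane count: 256 div 16 = 16
whilelt: lane j active iff 24+j < 34 → j < 10 → 10 active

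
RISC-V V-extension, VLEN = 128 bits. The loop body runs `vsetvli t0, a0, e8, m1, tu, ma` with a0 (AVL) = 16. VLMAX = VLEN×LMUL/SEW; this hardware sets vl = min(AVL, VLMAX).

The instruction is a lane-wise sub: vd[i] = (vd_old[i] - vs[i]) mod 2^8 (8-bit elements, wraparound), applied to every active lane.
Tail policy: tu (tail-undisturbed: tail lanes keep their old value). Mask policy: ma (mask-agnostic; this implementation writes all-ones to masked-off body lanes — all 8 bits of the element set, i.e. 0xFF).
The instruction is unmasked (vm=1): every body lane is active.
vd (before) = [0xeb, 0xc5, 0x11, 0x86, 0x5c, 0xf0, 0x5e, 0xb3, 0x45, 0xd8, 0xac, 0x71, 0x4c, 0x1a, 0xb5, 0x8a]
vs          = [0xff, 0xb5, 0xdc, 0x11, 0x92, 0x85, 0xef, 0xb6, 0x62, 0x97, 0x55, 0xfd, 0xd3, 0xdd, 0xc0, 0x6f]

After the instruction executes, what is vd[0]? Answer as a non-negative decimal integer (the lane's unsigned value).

lanes per group: 128·1/8 = 16
vl = min(AVL, VLMAX) = min(16, 16) = 16
  i=0: sub(0xeb,0xff) → 236
  i=1: sub(0xc5,0xb5) → 16
  i=2: sub(0x11,0xdc) → 53
  i=3: sub(0x86,0x11) → 117
  i=4: sub(0x5c,0x92) → 202
  i=5: sub(0xf0,0x85) → 107
  i=6: sub(0x5e,0xef) → 111
  i=7: sub(0xb3,0xb6) → 253
  i=8: sub(0x45,0x62) → 227
  i=9: sub(0xd8,0x97) → 65
  i=10: sub(0xac,0x55) → 87
  i=11: sub(0x71,0xfd) → 116
  i=12: sub(0x4c,0xd3) → 121
  i=13: sub(0x1a,0xdd) → 61
  i=14: sub(0xb5,0xc0) → 245
  i=15: sub(0x8a,0x6f) → 27

vd[0] = 236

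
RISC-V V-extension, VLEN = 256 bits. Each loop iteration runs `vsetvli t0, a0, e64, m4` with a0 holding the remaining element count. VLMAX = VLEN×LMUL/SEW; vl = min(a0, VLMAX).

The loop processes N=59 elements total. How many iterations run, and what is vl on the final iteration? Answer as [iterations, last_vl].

[iterations, last_vl] = [4, 11]

VLMAX = VLEN×LMUL/SEW = 256×4/64 = 16
N=59: ⌈59/16⌉ = 4 iters; last vl = 59 − 3×16 = 11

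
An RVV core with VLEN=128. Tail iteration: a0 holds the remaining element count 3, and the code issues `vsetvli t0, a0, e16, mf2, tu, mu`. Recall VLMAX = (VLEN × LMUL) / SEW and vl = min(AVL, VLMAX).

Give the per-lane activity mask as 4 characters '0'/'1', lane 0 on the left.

VLMAX = VLEN×LMUL/SEW = 128×1/2/16 = 4
vl = min(AVL, VLMAX) = min(3, 4) = 3
bits (lane 0 leftmost): 1110

predicate = 1110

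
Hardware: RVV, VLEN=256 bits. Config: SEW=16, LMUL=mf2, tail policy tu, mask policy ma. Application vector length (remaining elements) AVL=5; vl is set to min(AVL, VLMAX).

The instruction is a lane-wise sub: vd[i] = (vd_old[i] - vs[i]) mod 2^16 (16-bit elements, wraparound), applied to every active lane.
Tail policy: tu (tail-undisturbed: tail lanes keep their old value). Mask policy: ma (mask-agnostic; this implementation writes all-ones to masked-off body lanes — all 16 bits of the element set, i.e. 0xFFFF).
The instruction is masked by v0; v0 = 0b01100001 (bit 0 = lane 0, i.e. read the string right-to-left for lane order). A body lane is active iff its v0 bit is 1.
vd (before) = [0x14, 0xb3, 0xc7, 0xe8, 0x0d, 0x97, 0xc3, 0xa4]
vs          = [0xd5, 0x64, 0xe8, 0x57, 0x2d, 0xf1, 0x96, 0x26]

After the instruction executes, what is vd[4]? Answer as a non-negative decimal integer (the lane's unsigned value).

vd[4] = 65535

VLMAX = (256 × 1/2) / 16 = 8 lanes
AVL=5 ≤ VLMAX=8, so vl = 5
vd[0] sub(0x14,0xd5) -> 0xff3f
vd[1] mask-off/ones -> 0xffff
vd[2] mask-off/ones -> 0xffff
vd[3] mask-off/ones -> 0xffff
vd[4] mask-off/ones -> 0xffff
vd[5] tail/keep -> 0x97
vd[6] tail/keep -> 0xc3
vd[7] tail/keep -> 0xa4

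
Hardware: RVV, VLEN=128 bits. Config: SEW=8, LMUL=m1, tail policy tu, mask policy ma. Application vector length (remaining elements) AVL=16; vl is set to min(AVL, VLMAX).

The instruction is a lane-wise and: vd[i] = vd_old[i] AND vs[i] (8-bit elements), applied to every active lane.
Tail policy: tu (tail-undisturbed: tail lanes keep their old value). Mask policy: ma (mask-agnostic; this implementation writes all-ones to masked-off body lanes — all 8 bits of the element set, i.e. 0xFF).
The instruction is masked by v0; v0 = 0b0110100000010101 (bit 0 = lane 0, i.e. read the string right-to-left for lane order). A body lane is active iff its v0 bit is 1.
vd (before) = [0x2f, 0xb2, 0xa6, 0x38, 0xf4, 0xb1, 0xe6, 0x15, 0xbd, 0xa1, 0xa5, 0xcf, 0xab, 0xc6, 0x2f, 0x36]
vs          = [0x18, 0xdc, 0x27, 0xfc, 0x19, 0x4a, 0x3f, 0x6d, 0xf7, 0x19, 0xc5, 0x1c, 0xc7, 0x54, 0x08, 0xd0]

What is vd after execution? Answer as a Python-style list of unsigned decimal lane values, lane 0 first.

vd = [8, 255, 38, 255, 16, 255, 255, 255, 255, 255, 255, 12, 255, 68, 8, 255]

VLMAX = (128 × 1) / 8 = 16 lanes
vl = min(AVL, VLMAX) = min(16, 16) = 16
vd[0] and(0x2f,0x18) -> 0x08
vd[1] mask-off/ones -> 0xff
vd[2] and(0xa6,0x27) -> 0x26
vd[3] mask-off/ones -> 0xff
vd[4] and(0xf4,0x19) -> 0x10
vd[5] mask-off/ones -> 0xff
vd[6] mask-off/ones -> 0xff
vd[7] mask-off/ones -> 0xff
vd[8] mask-off/ones -> 0xff
vd[9] mask-off/ones -> 0xff
vd[10] mask-off/ones -> 0xff
vd[11] and(0xcf,0x1c) -> 0x0c
vd[12] mask-off/ones -> 0xff
vd[13] and(0xc6,0x54) -> 0x44
vd[14] and(0x2f,0x08) -> 0x08
vd[15] mask-off/ones -> 0xff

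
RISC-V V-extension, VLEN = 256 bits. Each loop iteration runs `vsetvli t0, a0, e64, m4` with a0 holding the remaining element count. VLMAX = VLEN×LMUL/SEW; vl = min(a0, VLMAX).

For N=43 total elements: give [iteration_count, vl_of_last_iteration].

[iterations, last_vl] = [3, 11]

VLMAX = VLEN×LMUL/SEW = 256×4/64 = 16
43 elements at 16/iter → 3 passes, remainder 11 on the last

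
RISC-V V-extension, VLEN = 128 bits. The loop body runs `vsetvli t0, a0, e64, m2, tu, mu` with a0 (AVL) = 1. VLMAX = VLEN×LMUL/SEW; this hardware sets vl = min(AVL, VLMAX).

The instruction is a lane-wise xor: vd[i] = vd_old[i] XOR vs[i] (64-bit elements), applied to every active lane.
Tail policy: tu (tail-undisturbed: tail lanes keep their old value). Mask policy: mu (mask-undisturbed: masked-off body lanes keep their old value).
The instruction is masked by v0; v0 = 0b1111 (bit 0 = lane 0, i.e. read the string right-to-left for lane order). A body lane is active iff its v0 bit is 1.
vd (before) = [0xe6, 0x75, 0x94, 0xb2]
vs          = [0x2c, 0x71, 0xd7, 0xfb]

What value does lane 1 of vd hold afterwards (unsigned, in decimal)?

VLMAX = VLEN×LMUL/SEW = 128×2/64 = 4
AVL=1 ≤ VLMAX=4, so vl = 1
[0] xor(0xe6,0x2c) = 0xca
[1] tail/keep = 0x75
[2] tail/keep = 0x94
[3] tail/keep = 0xb2

vd[1] = 117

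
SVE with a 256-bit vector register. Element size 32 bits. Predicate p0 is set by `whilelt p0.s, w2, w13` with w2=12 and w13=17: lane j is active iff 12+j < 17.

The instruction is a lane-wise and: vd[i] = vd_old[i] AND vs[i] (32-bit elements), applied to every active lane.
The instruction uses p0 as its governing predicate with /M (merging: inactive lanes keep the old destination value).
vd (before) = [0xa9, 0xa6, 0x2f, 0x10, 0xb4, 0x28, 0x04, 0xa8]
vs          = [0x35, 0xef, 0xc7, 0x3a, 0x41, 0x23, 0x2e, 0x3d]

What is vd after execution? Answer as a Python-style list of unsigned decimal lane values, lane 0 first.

256-bit reg / 32-bit elem → 8 lanes
whilelt: lane j active iff 12+j < 17 → j < 5 → 5 active
lane  0: and(0xa9,0x35) ⇒ 0x21
lane  1: and(0xa6,0xef) ⇒ 0xa6
lane  2: and(0x2f,0xc7) ⇒ 0x07
lane  3: and(0x10,0x3a) ⇒ 0x10
lane  4: and(0xb4,0x41) ⇒ 0x00
lane  5: tail/keep ⇒ 0x28
lane  6: tail/keep ⇒ 0x04
lane  7: tail/keep ⇒ 0xa8

vd = [33, 166, 7, 16, 0, 40, 4, 168]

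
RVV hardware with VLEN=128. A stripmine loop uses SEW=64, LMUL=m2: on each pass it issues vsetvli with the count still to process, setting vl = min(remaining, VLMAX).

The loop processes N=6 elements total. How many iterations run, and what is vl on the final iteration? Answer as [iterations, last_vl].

lanes per group: 128·2/64 = 4
N=6: ⌈6/4⌉ = 2 iters; last vl = 6 − 1×4 = 2

[iterations, last_vl] = [2, 2]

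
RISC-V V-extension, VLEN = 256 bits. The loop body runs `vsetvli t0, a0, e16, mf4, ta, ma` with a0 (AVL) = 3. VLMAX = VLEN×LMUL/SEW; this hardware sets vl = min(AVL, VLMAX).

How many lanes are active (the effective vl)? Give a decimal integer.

vl = 3

lanes per group: 256·1/4/16 = 4
vl = min(AVL, VLMAX) = min(3, 4) = 3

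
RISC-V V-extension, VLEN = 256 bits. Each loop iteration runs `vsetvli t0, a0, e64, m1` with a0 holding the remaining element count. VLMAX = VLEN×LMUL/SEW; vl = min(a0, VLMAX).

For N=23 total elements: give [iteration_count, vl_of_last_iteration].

VLMAX = VLEN×LMUL/SEW = 256×1/64 = 4
iterations = ceil(23/4) = 6; final-pass vl = 3

[iterations, last_vl] = [6, 3]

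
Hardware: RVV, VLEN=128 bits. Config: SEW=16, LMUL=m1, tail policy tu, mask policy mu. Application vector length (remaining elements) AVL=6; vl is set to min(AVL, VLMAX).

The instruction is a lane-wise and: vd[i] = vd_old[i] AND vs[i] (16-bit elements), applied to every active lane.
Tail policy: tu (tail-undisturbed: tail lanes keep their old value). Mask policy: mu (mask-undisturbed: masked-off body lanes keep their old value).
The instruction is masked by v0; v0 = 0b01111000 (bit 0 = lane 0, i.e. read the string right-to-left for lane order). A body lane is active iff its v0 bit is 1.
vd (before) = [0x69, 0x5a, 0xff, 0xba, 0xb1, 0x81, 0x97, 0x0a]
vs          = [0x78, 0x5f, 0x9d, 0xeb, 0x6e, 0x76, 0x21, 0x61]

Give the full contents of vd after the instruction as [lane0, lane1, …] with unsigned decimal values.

vd = [105, 90, 255, 170, 32, 0, 151, 10]

VLMAX = (128 × 1) / 16 = 8 lanes
vl = min(AVL, VLMAX) = min(6, 8) = 6
[0] mask-off/keep = 0x69
[1] mask-off/keep = 0x5a
[2] mask-off/keep = 0xff
[3] and(0xba,0xeb) = 0xaa
[4] and(0xb1,0x6e) = 0x20
[5] and(0x81,0x76) = 0x00
[6] tail/keep = 0x97
[7] tail/keep = 0x0a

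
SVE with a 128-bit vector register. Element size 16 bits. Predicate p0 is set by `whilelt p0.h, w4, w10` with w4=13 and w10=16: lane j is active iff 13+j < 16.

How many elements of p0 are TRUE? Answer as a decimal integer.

vl = 3

128-bit reg / 16-bit elem → 8 lanes
whilelt: lane j active iff 13+j < 16 → j < 3 → 3 active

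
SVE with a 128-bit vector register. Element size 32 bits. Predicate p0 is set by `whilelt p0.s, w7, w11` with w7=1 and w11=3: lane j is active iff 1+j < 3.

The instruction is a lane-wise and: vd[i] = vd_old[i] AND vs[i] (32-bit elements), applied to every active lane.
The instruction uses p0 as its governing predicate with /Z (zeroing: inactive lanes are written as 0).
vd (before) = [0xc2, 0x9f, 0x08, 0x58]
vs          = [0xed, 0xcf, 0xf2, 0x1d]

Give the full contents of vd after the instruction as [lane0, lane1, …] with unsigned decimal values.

128-bit reg / 32-bit elem → 4 lanes
active while 1+j < 3, i.e. j ∈ [0,2) capped at 4 ⇒ 2
lane  0: and(0xc2,0xed) ⇒ 0xc0
lane  1: and(0x9f,0xcf) ⇒ 0x8f
lane  2: tail/zero ⇒ 0x00
lane  3: tail/zero ⇒ 0x00

vd = [192, 143, 0, 0]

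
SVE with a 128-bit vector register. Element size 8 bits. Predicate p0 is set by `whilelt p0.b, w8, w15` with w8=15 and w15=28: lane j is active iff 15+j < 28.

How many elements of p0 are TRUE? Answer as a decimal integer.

lane count: 128 div 8 = 16
active while 15+j < 28, i.e. j ∈ [0,13) capped at 16 ⇒ 13

vl = 13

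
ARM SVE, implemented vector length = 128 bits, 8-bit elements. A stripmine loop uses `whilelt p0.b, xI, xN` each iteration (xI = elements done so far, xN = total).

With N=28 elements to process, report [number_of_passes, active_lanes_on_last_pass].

[iterations, last_vl] = [2, 12]

128-bit reg / 8-bit elem → 16 lanes
iterations = ceil(28/16) = 2; final-pass vl = 12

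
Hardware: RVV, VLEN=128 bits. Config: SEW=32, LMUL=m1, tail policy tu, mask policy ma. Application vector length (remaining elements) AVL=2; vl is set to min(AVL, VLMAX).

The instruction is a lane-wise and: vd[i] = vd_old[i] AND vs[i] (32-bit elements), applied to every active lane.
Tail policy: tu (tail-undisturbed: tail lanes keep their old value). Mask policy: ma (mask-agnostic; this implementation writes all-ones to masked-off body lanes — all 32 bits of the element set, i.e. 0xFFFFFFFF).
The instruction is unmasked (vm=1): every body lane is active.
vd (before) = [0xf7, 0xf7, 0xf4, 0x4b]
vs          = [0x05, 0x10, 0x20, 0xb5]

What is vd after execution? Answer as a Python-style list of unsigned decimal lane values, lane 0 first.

lanes per group: 128·1/32 = 4
vl = min(AVL, VLMAX) = min(2, 4) = 2
lane  0: and(0xf7,0x05) ⇒ 0x05
lane  1: and(0xf7,0x10) ⇒ 0x10
lane  2: tail/keep ⇒ 0xf4
lane  3: tail/keep ⇒ 0x4b

vd = [5, 16, 244, 75]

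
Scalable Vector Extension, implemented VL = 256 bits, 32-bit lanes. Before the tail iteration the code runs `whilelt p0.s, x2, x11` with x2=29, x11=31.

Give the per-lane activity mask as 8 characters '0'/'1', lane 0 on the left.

lane count: 256 div 32 = 8
active while 29+j < 31, i.e. j ∈ [0,2) capped at 8 ⇒ 2
bits (lane 0 leftmost): 11000000

predicate = 11000000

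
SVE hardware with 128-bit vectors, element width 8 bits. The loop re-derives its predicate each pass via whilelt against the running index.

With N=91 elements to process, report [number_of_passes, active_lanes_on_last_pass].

register lanes = 128/8 = 16
N=91: ⌈91/16⌉ = 6 iters; last vl = 91 − 5×16 = 11

[iterations, last_vl] = [6, 11]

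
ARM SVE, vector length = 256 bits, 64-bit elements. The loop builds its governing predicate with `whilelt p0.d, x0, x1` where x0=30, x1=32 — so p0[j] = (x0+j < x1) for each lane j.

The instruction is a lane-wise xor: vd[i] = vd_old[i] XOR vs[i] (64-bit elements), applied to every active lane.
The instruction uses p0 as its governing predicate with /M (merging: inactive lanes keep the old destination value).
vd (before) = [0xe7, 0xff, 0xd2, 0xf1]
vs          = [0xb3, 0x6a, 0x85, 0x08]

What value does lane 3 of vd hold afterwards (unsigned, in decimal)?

vd[3] = 241

256-bit reg / 64-bit elem → 4 lanes
active while 30+j < 32, i.e. j ∈ [0,2) capped at 4 ⇒ 2
lane  0: xor(0xe7,0xb3) ⇒ 0x54
lane  1: xor(0xff,0x6a) ⇒ 0x95
lane  2: tail/keep ⇒ 0xd2
lane  3: tail/keep ⇒ 0xf1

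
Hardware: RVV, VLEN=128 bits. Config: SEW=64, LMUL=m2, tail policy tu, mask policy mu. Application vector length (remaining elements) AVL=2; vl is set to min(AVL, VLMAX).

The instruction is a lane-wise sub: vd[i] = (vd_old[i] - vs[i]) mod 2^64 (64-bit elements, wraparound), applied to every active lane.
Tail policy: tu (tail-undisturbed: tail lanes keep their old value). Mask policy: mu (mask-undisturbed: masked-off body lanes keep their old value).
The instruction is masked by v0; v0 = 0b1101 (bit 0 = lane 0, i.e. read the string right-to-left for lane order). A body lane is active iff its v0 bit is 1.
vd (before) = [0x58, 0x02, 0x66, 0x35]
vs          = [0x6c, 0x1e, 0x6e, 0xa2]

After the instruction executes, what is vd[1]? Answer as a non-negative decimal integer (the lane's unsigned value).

lanes per group: 128·2/64 = 4
vl ← min(2, 4) = 2
vd[0] sub(0x58,0x6c) -> 0xffffffffffffffec
vd[1] mask-off/keep -> 0x02
vd[2] tail/keep -> 0x66
vd[3] tail/keep -> 0x35

vd[1] = 2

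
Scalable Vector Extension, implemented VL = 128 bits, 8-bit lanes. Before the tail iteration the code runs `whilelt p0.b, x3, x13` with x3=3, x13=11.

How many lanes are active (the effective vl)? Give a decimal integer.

lane count: 128 div 8 = 16
active while 3+j < 11, i.e. j ∈ [0,8) capped at 16 ⇒ 8

vl = 8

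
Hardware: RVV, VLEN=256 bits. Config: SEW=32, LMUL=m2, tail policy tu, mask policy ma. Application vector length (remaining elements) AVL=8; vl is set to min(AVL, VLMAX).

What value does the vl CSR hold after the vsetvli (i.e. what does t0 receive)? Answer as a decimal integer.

VLMAX = (256 × 2) / 32 = 16 lanes
AVL=8 ≤ VLMAX=16, so vl = 8

vl = 8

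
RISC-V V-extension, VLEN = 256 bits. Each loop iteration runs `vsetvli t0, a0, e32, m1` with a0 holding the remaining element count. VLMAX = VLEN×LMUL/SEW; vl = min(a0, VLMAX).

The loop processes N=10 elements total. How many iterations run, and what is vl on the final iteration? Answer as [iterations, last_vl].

[iterations, last_vl] = [2, 2]

lanes per group: 256·1/32 = 8
N=10: ⌈10/8⌉ = 2 iters; last vl = 10 − 1×8 = 2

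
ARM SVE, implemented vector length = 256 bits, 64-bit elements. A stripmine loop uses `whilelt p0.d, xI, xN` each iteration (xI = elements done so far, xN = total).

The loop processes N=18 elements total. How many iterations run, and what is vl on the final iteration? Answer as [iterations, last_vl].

lane count: 256 div 64 = 4
N=18: ⌈18/4⌉ = 5 iters; last vl = 18 − 4×4 = 2

[iterations, last_vl] = [5, 2]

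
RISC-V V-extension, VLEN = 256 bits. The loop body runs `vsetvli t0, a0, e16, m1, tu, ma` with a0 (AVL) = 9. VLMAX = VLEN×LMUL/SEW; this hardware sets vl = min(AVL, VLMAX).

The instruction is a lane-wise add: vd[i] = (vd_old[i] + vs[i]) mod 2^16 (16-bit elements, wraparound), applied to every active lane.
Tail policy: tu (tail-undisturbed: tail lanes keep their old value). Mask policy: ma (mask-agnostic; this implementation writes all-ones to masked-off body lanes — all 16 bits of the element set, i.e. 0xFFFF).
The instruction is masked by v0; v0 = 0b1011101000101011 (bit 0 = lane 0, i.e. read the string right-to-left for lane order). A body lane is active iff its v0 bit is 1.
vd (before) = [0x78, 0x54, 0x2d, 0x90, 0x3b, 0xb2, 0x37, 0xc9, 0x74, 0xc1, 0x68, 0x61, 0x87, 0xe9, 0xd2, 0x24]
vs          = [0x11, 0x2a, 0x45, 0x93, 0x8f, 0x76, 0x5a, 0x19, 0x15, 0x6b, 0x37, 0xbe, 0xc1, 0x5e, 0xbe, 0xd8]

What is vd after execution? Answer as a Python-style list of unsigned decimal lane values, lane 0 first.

vd = [137, 126, 65535, 291, 65535, 296, 65535, 65535, 65535, 193, 104, 97, 135, 233, 210, 36]

VLMAX = VLEN×LMUL/SEW = 256×1/16 = 16
vl ← min(9, 16) = 9
vd[0] add(0x78,0x11) -> 0x89
vd[1] add(0x54,0x2a) -> 0x7e
vd[2] mask-off/ones -> 0xffff
vd[3] add(0x90,0x93) -> 0x123
vd[4] mask-off/ones -> 0xffff
vd[5] add(0xb2,0x76) -> 0x128
vd[6] mask-off/ones -> 0xffff
vd[7] mask-off/ones -> 0xffff
vd[8] mask-off/ones -> 0xffff
vd[9] tail/keep -> 0xc1
vd[10] tail/keep -> 0x68
vd[11] tail/keep -> 0x61
vd[12] tail/keep -> 0x87
vd[13] tail/keep -> 0xe9
vd[14] tail/keep -> 0xd2
vd[15] tail/keep -> 0x24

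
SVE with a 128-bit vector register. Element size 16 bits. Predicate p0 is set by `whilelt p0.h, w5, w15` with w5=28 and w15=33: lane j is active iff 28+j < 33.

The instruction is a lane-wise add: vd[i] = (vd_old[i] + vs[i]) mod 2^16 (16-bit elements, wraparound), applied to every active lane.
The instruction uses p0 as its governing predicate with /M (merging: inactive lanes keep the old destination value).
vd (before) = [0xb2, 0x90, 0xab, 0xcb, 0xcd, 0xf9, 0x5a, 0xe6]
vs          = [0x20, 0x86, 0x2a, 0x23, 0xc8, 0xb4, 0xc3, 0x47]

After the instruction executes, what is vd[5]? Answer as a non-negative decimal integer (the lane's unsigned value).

vd[5] = 249

register lanes = 128/16 = 8
whilelt: lane j active iff 28+j < 33 → j < 5 → 5 active
  i=0: add(0xb2,0x20) → 210
  i=1: add(0x90,0x86) → 278
  i=2: add(0xab,0x2a) → 213
  i=3: add(0xcb,0x23) → 238
  i=4: add(0xcd,0xc8) → 405
  i=5: tail/keep → 249
  i=6: tail/keep → 90
  i=7: tail/keep → 230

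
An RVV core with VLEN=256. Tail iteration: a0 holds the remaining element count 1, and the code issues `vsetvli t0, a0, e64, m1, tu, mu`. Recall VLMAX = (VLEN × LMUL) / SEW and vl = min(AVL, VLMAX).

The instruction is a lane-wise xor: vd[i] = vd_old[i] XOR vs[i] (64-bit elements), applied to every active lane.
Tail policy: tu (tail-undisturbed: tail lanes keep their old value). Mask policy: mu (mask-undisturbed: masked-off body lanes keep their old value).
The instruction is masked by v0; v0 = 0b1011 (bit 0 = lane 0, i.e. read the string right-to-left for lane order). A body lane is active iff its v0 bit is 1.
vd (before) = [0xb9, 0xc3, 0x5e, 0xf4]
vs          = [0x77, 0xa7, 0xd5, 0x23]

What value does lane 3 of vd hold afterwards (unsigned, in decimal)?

vd[3] = 244

VLMAX = VLEN×LMUL/SEW = 256×1/64 = 4
vl ← min(1, 4) = 1
  i=0: xor(0xb9,0x77) → 206
  i=1: tail/keep → 195
  i=2: tail/keep → 94
  i=3: tail/keep → 244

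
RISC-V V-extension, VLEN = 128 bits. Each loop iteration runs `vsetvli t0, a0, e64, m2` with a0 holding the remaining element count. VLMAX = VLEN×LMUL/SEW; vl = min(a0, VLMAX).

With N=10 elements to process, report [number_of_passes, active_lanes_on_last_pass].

VLMAX = VLEN×LMUL/SEW = 128×2/64 = 4
10 elements at 4/iter → 3 passes, remainder 2 on the last

[iterations, last_vl] = [3, 2]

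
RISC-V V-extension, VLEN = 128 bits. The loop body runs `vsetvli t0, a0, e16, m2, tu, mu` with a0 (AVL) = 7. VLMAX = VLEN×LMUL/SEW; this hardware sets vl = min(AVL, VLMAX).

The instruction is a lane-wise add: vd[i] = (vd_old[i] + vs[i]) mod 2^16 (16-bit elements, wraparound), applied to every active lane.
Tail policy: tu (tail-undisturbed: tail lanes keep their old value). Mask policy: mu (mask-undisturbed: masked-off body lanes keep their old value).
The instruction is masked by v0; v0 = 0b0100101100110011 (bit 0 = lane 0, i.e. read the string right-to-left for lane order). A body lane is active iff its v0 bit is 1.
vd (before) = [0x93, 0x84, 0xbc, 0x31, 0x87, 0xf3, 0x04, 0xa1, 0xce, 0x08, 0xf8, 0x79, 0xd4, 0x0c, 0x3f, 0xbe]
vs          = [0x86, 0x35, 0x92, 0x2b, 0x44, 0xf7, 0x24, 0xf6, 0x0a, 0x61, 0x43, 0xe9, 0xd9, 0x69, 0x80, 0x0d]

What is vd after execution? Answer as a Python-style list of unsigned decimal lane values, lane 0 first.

lanes per group: 128·2/16 = 16
vl = min(AVL, VLMAX) = min(7, 16) = 7
  i=0: add(0x93,0x86) → 281
  i=1: add(0x84,0x35) → 185
  i=2: mask-off/keep → 188
  i=3: mask-off/keep → 49
  i=4: add(0x87,0x44) → 203
  i=5: add(0xf3,0xf7) → 490
  i=6: mask-off/keep → 4
  i=7: tail/keep → 161
  i=8: tail/keep → 206
  i=9: tail/keep → 8
  i=10: tail/keep → 248
  i=11: tail/keep → 121
  i=12: tail/keep → 212
  i=13: tail/keep → 12
  i=14: tail/keep → 63
  i=15: tail/keep → 190

vd = [281, 185, 188, 49, 203, 490, 4, 161, 206, 8, 248, 121, 212, 12, 63, 190]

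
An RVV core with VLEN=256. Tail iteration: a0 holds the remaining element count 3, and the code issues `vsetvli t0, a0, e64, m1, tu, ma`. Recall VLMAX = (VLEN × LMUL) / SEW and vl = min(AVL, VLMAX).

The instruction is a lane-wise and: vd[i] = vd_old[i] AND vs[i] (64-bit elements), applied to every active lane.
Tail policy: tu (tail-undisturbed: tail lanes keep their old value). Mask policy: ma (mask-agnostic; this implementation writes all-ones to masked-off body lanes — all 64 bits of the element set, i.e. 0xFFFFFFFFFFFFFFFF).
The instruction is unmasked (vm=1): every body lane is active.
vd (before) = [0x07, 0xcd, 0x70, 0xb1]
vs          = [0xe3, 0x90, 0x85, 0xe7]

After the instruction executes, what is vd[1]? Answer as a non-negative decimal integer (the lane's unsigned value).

vd[1] = 128

VLMAX = (256 × 1) / 64 = 4 lanes
vl = min(AVL, VLMAX) = min(3, 4) = 3
[0] and(0x07,0xe3) = 0x03
[1] and(0xcd,0x90) = 0x80
[2] and(0x70,0x85) = 0x00
[3] tail/keep = 0xb1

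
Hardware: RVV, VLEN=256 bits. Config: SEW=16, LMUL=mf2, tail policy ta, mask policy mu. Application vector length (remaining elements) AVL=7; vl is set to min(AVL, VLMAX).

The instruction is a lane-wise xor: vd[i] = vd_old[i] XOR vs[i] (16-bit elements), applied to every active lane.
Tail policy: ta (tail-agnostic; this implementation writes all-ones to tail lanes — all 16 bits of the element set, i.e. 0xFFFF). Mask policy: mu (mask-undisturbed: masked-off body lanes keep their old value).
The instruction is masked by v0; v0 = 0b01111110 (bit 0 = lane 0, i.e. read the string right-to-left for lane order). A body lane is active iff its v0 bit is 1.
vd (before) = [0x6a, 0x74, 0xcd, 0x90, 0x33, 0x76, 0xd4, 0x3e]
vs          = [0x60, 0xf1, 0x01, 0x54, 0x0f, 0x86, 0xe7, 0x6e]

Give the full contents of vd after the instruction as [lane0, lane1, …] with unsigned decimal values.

VLMAX = VLEN×LMUL/SEW = 256×1/2/16 = 8
vl ← min(7, 8) = 7
  i=0: mask-off/keep → 106
  i=1: xor(0x74,0xf1) → 133
  i=2: xor(0xcd,0x01) → 204
  i=3: xor(0x90,0x54) → 196
  i=4: xor(0x33,0x0f) → 60
  i=5: xor(0x76,0x86) → 240
  i=6: xor(0xd4,0xe7) → 51
  i=7: tail/ones → 65535

vd = [106, 133, 204, 196, 60, 240, 51, 65535]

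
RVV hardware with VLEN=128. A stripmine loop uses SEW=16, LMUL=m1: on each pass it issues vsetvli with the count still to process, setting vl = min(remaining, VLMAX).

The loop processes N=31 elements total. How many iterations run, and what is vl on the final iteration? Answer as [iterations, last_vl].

lanes per group: 128·1/16 = 8
N=31: ⌈31/8⌉ = 4 iters; last vl = 31 − 3×8 = 7

[iterations, last_vl] = [4, 7]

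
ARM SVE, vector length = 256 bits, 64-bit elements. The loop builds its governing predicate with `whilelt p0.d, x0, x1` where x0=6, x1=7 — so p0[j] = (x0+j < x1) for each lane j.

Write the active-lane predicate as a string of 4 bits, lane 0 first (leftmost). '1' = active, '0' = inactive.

256-bit reg / 64-bit elem → 4 lanes
p0[j] = (6+j < 7); true for j=0..0 → 1 lanes set
bits (lane 0 leftmost): 1000

predicate = 1000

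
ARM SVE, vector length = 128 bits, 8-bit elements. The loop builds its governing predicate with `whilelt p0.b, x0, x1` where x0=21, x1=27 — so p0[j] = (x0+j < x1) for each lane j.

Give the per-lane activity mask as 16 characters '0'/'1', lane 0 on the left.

predicate = 1111110000000000

128-bit reg / 8-bit elem → 16 lanes
whilelt: lane j active iff 21+j < 27 → j < 6 → 6 active
bits (lane 0 leftmost): 1111110000000000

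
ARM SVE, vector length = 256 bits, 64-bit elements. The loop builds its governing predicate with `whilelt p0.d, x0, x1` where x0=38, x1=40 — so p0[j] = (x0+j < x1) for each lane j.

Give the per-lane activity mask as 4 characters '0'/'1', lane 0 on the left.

predicate = 1100

256-bit reg / 64-bit elem → 4 lanes
whilelt: lane j active iff 38+j < 40 → j < 2 → 2 active
bits (lane 0 leftmost): 1100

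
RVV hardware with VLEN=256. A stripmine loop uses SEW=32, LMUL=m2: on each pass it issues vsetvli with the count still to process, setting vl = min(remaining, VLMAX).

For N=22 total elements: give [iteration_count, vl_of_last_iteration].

[iterations, last_vl] = [2, 6]

VLMAX = (256 × 2) / 32 = 16 lanes
iterations = ceil(22/16) = 2; final-pass vl = 6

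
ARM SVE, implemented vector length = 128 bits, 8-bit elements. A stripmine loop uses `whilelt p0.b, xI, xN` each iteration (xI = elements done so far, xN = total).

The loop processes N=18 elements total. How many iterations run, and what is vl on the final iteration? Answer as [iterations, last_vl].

[iterations, last_vl] = [2, 2]

lane count: 128 div 8 = 16
18 elements at 16/iter → 2 passes, remainder 2 on the last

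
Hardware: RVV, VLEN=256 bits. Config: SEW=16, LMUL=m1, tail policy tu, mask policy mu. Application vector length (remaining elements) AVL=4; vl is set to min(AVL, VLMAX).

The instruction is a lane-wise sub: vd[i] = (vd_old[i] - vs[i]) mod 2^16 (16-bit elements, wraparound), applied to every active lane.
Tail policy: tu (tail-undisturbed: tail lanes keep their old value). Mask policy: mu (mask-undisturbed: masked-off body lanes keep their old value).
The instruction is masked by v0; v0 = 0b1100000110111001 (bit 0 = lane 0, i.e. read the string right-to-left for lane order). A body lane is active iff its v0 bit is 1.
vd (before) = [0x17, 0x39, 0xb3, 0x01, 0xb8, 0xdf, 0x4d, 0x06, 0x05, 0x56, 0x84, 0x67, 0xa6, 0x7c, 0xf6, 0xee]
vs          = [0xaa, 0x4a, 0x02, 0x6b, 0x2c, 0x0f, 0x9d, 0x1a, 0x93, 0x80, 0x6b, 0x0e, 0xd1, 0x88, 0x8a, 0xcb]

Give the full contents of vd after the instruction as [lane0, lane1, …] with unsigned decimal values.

vd = [65389, 57, 179, 65430, 184, 223, 77, 6, 5, 86, 132, 103, 166, 124, 246, 238]

VLMAX = (256 × 1) / 16 = 16 lanes
AVL=4 ≤ VLMAX=16, so vl = 4
  i=0: sub(0x17,0xaa) → 65389
  i=1: mask-off/keep → 57
  i=2: mask-off/keep → 179
  i=3: sub(0x01,0x6b) → 65430
  i=4: tail/keep → 184
  i=5: tail/keep → 223
  i=6: tail/keep → 77
  i=7: tail/keep → 6
  i=8: tail/keep → 5
  i=9: tail/keep → 86
  i=10: tail/keep → 132
  i=11: tail/keep → 103
  i=12: tail/keep → 166
  i=13: tail/keep → 124
  i=14: tail/keep → 246
  i=15: tail/keep → 238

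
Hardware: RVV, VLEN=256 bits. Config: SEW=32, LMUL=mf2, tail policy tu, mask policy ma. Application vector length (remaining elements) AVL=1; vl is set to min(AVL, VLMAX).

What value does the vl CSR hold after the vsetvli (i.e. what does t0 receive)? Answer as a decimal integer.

vl = 1

lanes per group: 256·1/2/32 = 4
vl = min(AVL, VLMAX) = min(1, 4) = 1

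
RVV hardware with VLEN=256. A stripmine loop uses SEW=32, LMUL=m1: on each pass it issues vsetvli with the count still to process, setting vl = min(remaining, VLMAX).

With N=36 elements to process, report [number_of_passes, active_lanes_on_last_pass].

[iterations, last_vl] = [5, 4]

lanes per group: 256·1/32 = 8
36 elements at 8/iter → 5 passes, remainder 4 on the last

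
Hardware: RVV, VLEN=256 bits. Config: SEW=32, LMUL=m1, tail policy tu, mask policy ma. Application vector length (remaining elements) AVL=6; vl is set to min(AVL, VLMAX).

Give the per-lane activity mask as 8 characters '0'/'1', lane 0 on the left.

VLMAX = (256 × 1) / 32 = 8 lanes
AVL=6 ≤ VLMAX=8, so vl = 6
bits (lane 0 leftmost): 11111100

predicate = 11111100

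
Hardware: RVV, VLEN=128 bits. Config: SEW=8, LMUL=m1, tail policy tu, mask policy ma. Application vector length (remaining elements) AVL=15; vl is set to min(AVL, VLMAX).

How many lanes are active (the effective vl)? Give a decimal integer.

lanes per group: 128·1/8 = 16
vl = min(AVL, VLMAX) = min(15, 16) = 15

vl = 15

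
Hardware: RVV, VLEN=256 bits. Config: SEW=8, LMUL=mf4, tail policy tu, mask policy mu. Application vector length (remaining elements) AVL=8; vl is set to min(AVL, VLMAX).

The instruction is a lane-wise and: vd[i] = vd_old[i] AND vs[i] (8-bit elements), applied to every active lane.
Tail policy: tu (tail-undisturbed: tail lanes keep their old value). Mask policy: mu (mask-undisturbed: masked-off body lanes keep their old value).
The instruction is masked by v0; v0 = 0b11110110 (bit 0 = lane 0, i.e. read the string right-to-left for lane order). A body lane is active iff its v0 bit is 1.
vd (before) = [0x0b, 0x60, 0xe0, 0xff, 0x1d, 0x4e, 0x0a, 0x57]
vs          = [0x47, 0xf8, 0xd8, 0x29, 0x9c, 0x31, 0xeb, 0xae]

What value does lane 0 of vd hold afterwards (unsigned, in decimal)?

vd[0] = 11

lanes per group: 256·1/4/8 = 8
vl ← min(8, 8) = 8
lane  0: mask-off/keep ⇒ 0x0b
lane  1: and(0x60,0xf8) ⇒ 0x60
lane  2: and(0xe0,0xd8) ⇒ 0xc0
lane  3: mask-off/keep ⇒ 0xff
lane  4: and(0x1d,0x9c) ⇒ 0x1c
lane  5: and(0x4e,0x31) ⇒ 0x00
lane  6: and(0x0a,0xeb) ⇒ 0x0a
lane  7: and(0x57,0xae) ⇒ 0x06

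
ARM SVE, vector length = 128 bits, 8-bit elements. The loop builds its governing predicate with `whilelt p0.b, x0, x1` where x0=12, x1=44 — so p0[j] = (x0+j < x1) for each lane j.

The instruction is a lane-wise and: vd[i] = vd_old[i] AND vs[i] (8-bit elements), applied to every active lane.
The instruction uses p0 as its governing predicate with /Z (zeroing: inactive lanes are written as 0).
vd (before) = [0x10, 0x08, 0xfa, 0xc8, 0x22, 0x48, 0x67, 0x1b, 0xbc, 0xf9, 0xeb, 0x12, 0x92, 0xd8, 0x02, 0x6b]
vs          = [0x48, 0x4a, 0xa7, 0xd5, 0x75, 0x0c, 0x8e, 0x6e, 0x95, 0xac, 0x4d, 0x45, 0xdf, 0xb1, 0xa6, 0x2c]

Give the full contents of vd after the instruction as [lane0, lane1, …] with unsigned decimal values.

vd = [0, 8, 162, 192, 32, 8, 6, 10, 148, 168, 73, 0, 146, 144, 2, 40]

lane count: 128 div 8 = 16
active while 12+j < 44, i.e. j ∈ [0,32) capped at 16 ⇒ 16
  i=0: and(0x10,0x48) → 0
  i=1: and(0x08,0x4a) → 8
  i=2: and(0xfa,0xa7) → 162
  i=3: and(0xc8,0xd5) → 192
  i=4: and(0x22,0x75) → 32
  i=5: and(0x48,0x0c) → 8
  i=6: and(0x67,0x8e) → 6
  i=7: and(0x1b,0x6e) → 10
  i=8: and(0xbc,0x95) → 148
  i=9: and(0xf9,0xac) → 168
  i=10: and(0xeb,0x4d) → 73
  i=11: and(0x12,0x45) → 0
  i=12: and(0x92,0xdf) → 146
  i=13: and(0xd8,0xb1) → 144
  i=14: and(0x02,0xa6) → 2
  i=15: and(0x6b,0x2c) → 40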